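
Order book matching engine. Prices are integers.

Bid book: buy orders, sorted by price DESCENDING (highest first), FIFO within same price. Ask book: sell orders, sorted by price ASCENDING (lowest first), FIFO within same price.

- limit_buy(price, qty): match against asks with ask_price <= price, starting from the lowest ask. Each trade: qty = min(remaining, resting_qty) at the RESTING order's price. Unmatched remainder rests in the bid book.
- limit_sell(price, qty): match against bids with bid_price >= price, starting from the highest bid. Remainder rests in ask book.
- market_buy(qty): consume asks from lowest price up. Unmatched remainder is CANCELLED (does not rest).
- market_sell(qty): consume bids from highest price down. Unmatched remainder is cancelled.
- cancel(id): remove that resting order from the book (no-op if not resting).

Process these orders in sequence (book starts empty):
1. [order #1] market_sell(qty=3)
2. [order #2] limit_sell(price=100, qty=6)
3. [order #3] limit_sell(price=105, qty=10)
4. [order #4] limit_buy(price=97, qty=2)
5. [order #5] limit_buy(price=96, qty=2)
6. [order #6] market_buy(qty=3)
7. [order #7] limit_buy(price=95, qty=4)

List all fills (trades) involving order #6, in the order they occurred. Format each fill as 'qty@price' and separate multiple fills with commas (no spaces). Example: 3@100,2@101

After op 1 [order #1] market_sell(qty=3): fills=none; bids=[-] asks=[-]
After op 2 [order #2] limit_sell(price=100, qty=6): fills=none; bids=[-] asks=[#2:6@100]
After op 3 [order #3] limit_sell(price=105, qty=10): fills=none; bids=[-] asks=[#2:6@100 #3:10@105]
After op 4 [order #4] limit_buy(price=97, qty=2): fills=none; bids=[#4:2@97] asks=[#2:6@100 #3:10@105]
After op 5 [order #5] limit_buy(price=96, qty=2): fills=none; bids=[#4:2@97 #5:2@96] asks=[#2:6@100 #3:10@105]
After op 6 [order #6] market_buy(qty=3): fills=#6x#2:3@100; bids=[#4:2@97 #5:2@96] asks=[#2:3@100 #3:10@105]
After op 7 [order #7] limit_buy(price=95, qty=4): fills=none; bids=[#4:2@97 #5:2@96 #7:4@95] asks=[#2:3@100 #3:10@105]

Answer: 3@100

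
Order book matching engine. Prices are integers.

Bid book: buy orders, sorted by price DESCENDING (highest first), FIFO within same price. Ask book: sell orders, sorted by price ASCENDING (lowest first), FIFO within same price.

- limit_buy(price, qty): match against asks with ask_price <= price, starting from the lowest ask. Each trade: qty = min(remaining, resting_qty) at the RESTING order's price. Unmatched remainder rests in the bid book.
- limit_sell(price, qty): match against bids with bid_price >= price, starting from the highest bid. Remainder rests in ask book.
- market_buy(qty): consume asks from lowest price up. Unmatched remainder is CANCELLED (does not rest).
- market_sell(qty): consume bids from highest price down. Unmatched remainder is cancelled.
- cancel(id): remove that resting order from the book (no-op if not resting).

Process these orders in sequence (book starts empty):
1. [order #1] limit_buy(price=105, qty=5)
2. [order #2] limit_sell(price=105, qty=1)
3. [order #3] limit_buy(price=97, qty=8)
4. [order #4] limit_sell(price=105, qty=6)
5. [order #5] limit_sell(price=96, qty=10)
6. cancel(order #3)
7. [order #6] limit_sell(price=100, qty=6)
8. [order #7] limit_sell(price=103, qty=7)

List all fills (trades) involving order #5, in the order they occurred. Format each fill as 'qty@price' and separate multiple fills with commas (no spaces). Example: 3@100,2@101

After op 1 [order #1] limit_buy(price=105, qty=5): fills=none; bids=[#1:5@105] asks=[-]
After op 2 [order #2] limit_sell(price=105, qty=1): fills=#1x#2:1@105; bids=[#1:4@105] asks=[-]
After op 3 [order #3] limit_buy(price=97, qty=8): fills=none; bids=[#1:4@105 #3:8@97] asks=[-]
After op 4 [order #4] limit_sell(price=105, qty=6): fills=#1x#4:4@105; bids=[#3:8@97] asks=[#4:2@105]
After op 5 [order #5] limit_sell(price=96, qty=10): fills=#3x#5:8@97; bids=[-] asks=[#5:2@96 #4:2@105]
After op 6 cancel(order #3): fills=none; bids=[-] asks=[#5:2@96 #4:2@105]
After op 7 [order #6] limit_sell(price=100, qty=6): fills=none; bids=[-] asks=[#5:2@96 #6:6@100 #4:2@105]
After op 8 [order #7] limit_sell(price=103, qty=7): fills=none; bids=[-] asks=[#5:2@96 #6:6@100 #7:7@103 #4:2@105]

Answer: 8@97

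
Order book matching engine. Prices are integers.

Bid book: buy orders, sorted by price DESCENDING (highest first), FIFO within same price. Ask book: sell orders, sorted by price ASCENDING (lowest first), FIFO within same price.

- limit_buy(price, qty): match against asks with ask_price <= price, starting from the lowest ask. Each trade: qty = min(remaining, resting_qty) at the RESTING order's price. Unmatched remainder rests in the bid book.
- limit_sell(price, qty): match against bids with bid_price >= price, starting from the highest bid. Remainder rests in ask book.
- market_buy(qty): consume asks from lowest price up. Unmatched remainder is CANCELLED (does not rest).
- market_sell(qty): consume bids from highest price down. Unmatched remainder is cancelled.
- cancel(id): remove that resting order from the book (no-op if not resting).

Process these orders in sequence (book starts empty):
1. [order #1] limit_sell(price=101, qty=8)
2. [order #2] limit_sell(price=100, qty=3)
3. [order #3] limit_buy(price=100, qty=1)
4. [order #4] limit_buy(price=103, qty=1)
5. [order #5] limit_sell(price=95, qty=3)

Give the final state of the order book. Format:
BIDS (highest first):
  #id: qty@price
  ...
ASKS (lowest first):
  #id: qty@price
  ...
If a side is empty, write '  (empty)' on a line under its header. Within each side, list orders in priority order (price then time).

Answer: BIDS (highest first):
  (empty)
ASKS (lowest first):
  #5: 3@95
  #2: 1@100
  #1: 8@101

Derivation:
After op 1 [order #1] limit_sell(price=101, qty=8): fills=none; bids=[-] asks=[#1:8@101]
After op 2 [order #2] limit_sell(price=100, qty=3): fills=none; bids=[-] asks=[#2:3@100 #1:8@101]
After op 3 [order #3] limit_buy(price=100, qty=1): fills=#3x#2:1@100; bids=[-] asks=[#2:2@100 #1:8@101]
After op 4 [order #4] limit_buy(price=103, qty=1): fills=#4x#2:1@100; bids=[-] asks=[#2:1@100 #1:8@101]
After op 5 [order #5] limit_sell(price=95, qty=3): fills=none; bids=[-] asks=[#5:3@95 #2:1@100 #1:8@101]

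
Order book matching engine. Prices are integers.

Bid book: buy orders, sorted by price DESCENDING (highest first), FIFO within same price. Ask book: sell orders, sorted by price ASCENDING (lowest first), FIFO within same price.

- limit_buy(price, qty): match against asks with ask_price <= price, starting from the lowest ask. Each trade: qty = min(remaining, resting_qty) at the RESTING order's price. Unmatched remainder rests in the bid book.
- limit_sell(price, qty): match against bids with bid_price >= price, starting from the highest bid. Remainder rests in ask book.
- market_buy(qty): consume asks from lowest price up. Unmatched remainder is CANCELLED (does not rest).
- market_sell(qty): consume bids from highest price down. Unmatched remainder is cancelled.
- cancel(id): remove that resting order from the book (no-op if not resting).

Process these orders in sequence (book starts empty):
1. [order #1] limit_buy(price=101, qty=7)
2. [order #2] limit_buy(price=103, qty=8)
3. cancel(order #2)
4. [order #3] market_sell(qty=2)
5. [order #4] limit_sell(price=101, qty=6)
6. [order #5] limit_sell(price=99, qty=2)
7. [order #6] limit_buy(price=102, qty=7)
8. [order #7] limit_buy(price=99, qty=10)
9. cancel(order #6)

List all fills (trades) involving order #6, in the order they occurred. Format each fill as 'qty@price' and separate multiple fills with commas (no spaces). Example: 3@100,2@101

Answer: 2@99,1@101

Derivation:
After op 1 [order #1] limit_buy(price=101, qty=7): fills=none; bids=[#1:7@101] asks=[-]
After op 2 [order #2] limit_buy(price=103, qty=8): fills=none; bids=[#2:8@103 #1:7@101] asks=[-]
After op 3 cancel(order #2): fills=none; bids=[#1:7@101] asks=[-]
After op 4 [order #3] market_sell(qty=2): fills=#1x#3:2@101; bids=[#1:5@101] asks=[-]
After op 5 [order #4] limit_sell(price=101, qty=6): fills=#1x#4:5@101; bids=[-] asks=[#4:1@101]
After op 6 [order #5] limit_sell(price=99, qty=2): fills=none; bids=[-] asks=[#5:2@99 #4:1@101]
After op 7 [order #6] limit_buy(price=102, qty=7): fills=#6x#5:2@99 #6x#4:1@101; bids=[#6:4@102] asks=[-]
After op 8 [order #7] limit_buy(price=99, qty=10): fills=none; bids=[#6:4@102 #7:10@99] asks=[-]
After op 9 cancel(order #6): fills=none; bids=[#7:10@99] asks=[-]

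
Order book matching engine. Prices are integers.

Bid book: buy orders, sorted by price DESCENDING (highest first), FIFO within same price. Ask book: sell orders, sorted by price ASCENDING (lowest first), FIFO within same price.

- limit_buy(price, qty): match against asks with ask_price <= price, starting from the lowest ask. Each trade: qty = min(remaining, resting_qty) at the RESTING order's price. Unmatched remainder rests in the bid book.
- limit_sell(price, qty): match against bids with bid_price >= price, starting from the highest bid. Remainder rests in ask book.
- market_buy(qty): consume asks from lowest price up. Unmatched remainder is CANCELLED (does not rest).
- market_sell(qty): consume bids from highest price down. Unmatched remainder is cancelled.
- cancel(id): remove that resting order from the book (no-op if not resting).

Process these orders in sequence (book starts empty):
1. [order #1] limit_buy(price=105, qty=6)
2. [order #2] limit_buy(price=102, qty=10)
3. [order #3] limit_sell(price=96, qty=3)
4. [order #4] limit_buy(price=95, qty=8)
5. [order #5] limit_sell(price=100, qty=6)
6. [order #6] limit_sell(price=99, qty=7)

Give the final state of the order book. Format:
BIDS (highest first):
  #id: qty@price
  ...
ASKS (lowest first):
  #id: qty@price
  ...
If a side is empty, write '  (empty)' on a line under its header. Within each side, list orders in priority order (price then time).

Answer: BIDS (highest first):
  #4: 8@95
ASKS (lowest first):
  (empty)

Derivation:
After op 1 [order #1] limit_buy(price=105, qty=6): fills=none; bids=[#1:6@105] asks=[-]
After op 2 [order #2] limit_buy(price=102, qty=10): fills=none; bids=[#1:6@105 #2:10@102] asks=[-]
After op 3 [order #3] limit_sell(price=96, qty=3): fills=#1x#3:3@105; bids=[#1:3@105 #2:10@102] asks=[-]
After op 4 [order #4] limit_buy(price=95, qty=8): fills=none; bids=[#1:3@105 #2:10@102 #4:8@95] asks=[-]
After op 5 [order #5] limit_sell(price=100, qty=6): fills=#1x#5:3@105 #2x#5:3@102; bids=[#2:7@102 #4:8@95] asks=[-]
After op 6 [order #6] limit_sell(price=99, qty=7): fills=#2x#6:7@102; bids=[#4:8@95] asks=[-]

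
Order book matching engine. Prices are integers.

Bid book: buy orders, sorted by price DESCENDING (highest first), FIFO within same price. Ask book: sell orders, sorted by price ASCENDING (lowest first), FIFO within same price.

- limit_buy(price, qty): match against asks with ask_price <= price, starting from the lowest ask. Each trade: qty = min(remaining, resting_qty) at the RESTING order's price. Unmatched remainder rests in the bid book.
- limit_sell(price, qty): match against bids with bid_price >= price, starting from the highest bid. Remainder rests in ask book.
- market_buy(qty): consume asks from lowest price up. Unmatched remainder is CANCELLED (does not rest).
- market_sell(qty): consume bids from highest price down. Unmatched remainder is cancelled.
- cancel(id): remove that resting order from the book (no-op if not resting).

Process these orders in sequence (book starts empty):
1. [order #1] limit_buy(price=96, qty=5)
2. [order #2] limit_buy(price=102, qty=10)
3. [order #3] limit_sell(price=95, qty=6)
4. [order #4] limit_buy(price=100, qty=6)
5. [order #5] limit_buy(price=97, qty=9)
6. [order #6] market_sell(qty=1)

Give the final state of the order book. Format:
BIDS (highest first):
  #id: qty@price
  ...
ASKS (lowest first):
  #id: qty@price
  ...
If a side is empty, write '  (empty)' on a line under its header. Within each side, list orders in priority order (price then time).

After op 1 [order #1] limit_buy(price=96, qty=5): fills=none; bids=[#1:5@96] asks=[-]
After op 2 [order #2] limit_buy(price=102, qty=10): fills=none; bids=[#2:10@102 #1:5@96] asks=[-]
After op 3 [order #3] limit_sell(price=95, qty=6): fills=#2x#3:6@102; bids=[#2:4@102 #1:5@96] asks=[-]
After op 4 [order #4] limit_buy(price=100, qty=6): fills=none; bids=[#2:4@102 #4:6@100 #1:5@96] asks=[-]
After op 5 [order #5] limit_buy(price=97, qty=9): fills=none; bids=[#2:4@102 #4:6@100 #5:9@97 #1:5@96] asks=[-]
After op 6 [order #6] market_sell(qty=1): fills=#2x#6:1@102; bids=[#2:3@102 #4:6@100 #5:9@97 #1:5@96] asks=[-]

Answer: BIDS (highest first):
  #2: 3@102
  #4: 6@100
  #5: 9@97
  #1: 5@96
ASKS (lowest first):
  (empty)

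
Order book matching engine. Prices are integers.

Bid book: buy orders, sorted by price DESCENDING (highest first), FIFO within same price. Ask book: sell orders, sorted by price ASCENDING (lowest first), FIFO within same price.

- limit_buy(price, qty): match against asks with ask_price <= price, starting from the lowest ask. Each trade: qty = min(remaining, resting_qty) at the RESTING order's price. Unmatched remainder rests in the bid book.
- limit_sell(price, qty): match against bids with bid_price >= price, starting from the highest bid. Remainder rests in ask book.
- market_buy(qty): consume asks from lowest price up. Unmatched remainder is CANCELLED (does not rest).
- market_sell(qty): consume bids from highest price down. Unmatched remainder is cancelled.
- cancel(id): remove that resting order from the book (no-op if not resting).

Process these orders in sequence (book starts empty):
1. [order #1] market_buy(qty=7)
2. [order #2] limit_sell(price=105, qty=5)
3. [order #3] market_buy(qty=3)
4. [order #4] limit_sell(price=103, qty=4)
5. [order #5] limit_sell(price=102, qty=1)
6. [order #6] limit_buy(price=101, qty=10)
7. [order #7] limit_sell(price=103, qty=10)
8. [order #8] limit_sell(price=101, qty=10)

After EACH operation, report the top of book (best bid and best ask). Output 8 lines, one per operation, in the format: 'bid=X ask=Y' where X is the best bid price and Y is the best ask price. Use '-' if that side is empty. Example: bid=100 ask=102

After op 1 [order #1] market_buy(qty=7): fills=none; bids=[-] asks=[-]
After op 2 [order #2] limit_sell(price=105, qty=5): fills=none; bids=[-] asks=[#2:5@105]
After op 3 [order #3] market_buy(qty=3): fills=#3x#2:3@105; bids=[-] asks=[#2:2@105]
After op 4 [order #4] limit_sell(price=103, qty=4): fills=none; bids=[-] asks=[#4:4@103 #2:2@105]
After op 5 [order #5] limit_sell(price=102, qty=1): fills=none; bids=[-] asks=[#5:1@102 #4:4@103 #2:2@105]
After op 6 [order #6] limit_buy(price=101, qty=10): fills=none; bids=[#6:10@101] asks=[#5:1@102 #4:4@103 #2:2@105]
After op 7 [order #7] limit_sell(price=103, qty=10): fills=none; bids=[#6:10@101] asks=[#5:1@102 #4:4@103 #7:10@103 #2:2@105]
After op 8 [order #8] limit_sell(price=101, qty=10): fills=#6x#8:10@101; bids=[-] asks=[#5:1@102 #4:4@103 #7:10@103 #2:2@105]

Answer: bid=- ask=-
bid=- ask=105
bid=- ask=105
bid=- ask=103
bid=- ask=102
bid=101 ask=102
bid=101 ask=102
bid=- ask=102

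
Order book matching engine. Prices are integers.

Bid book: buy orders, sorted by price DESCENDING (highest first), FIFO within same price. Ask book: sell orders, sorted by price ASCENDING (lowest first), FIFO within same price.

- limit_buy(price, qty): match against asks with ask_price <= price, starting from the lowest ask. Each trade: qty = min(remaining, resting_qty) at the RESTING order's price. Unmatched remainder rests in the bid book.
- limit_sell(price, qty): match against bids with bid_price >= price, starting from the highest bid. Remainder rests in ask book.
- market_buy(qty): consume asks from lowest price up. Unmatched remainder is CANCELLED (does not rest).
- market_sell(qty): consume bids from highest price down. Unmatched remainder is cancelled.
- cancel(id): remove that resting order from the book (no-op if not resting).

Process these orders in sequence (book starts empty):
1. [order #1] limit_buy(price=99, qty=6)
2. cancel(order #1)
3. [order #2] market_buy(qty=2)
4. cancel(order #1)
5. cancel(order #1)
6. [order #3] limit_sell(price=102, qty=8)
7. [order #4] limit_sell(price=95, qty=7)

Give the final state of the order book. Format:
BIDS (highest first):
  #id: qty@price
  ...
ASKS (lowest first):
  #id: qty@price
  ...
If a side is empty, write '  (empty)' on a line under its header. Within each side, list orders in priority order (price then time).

Answer: BIDS (highest first):
  (empty)
ASKS (lowest first):
  #4: 7@95
  #3: 8@102

Derivation:
After op 1 [order #1] limit_buy(price=99, qty=6): fills=none; bids=[#1:6@99] asks=[-]
After op 2 cancel(order #1): fills=none; bids=[-] asks=[-]
After op 3 [order #2] market_buy(qty=2): fills=none; bids=[-] asks=[-]
After op 4 cancel(order #1): fills=none; bids=[-] asks=[-]
After op 5 cancel(order #1): fills=none; bids=[-] asks=[-]
After op 6 [order #3] limit_sell(price=102, qty=8): fills=none; bids=[-] asks=[#3:8@102]
After op 7 [order #4] limit_sell(price=95, qty=7): fills=none; bids=[-] asks=[#4:7@95 #3:8@102]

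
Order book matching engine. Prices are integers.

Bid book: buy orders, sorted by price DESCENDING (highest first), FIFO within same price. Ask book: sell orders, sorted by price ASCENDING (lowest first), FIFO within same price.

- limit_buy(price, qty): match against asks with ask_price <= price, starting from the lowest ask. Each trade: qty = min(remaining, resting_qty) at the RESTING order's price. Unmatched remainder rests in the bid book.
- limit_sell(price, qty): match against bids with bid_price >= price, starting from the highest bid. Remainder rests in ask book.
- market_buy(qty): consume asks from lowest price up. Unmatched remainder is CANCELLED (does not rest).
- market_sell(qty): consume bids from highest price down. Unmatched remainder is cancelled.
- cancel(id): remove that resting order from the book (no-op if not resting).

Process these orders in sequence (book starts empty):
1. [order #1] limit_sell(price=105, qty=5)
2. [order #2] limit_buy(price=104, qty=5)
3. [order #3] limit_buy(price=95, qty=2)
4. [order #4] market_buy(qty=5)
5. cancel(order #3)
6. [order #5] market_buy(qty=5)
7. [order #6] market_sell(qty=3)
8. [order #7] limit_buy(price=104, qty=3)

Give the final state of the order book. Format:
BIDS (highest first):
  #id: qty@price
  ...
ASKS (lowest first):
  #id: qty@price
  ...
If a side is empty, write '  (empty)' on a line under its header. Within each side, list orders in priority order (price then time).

After op 1 [order #1] limit_sell(price=105, qty=5): fills=none; bids=[-] asks=[#1:5@105]
After op 2 [order #2] limit_buy(price=104, qty=5): fills=none; bids=[#2:5@104] asks=[#1:5@105]
After op 3 [order #3] limit_buy(price=95, qty=2): fills=none; bids=[#2:5@104 #3:2@95] asks=[#1:5@105]
After op 4 [order #4] market_buy(qty=5): fills=#4x#1:5@105; bids=[#2:5@104 #3:2@95] asks=[-]
After op 5 cancel(order #3): fills=none; bids=[#2:5@104] asks=[-]
After op 6 [order #5] market_buy(qty=5): fills=none; bids=[#2:5@104] asks=[-]
After op 7 [order #6] market_sell(qty=3): fills=#2x#6:3@104; bids=[#2:2@104] asks=[-]
After op 8 [order #7] limit_buy(price=104, qty=3): fills=none; bids=[#2:2@104 #7:3@104] asks=[-]

Answer: BIDS (highest first):
  #2: 2@104
  #7: 3@104
ASKS (lowest first):
  (empty)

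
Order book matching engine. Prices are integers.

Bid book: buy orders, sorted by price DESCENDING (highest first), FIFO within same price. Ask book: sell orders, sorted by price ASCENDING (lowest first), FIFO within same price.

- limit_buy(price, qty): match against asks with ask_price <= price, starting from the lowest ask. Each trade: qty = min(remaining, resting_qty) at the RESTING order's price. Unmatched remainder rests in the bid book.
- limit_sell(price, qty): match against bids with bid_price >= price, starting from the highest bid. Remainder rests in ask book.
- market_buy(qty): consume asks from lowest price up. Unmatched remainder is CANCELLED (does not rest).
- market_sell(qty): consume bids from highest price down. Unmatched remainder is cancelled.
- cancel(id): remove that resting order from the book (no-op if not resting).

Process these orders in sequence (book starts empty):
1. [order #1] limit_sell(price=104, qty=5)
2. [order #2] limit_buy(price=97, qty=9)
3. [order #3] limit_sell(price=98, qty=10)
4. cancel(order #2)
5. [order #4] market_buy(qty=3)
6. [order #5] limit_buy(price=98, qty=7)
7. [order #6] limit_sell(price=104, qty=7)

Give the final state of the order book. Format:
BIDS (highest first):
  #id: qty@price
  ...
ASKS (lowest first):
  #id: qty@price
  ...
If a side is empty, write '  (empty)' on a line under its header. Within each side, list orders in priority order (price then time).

After op 1 [order #1] limit_sell(price=104, qty=5): fills=none; bids=[-] asks=[#1:5@104]
After op 2 [order #2] limit_buy(price=97, qty=9): fills=none; bids=[#2:9@97] asks=[#1:5@104]
After op 3 [order #3] limit_sell(price=98, qty=10): fills=none; bids=[#2:9@97] asks=[#3:10@98 #1:5@104]
After op 4 cancel(order #2): fills=none; bids=[-] asks=[#3:10@98 #1:5@104]
After op 5 [order #4] market_buy(qty=3): fills=#4x#3:3@98; bids=[-] asks=[#3:7@98 #1:5@104]
After op 6 [order #5] limit_buy(price=98, qty=7): fills=#5x#3:7@98; bids=[-] asks=[#1:5@104]
After op 7 [order #6] limit_sell(price=104, qty=7): fills=none; bids=[-] asks=[#1:5@104 #6:7@104]

Answer: BIDS (highest first):
  (empty)
ASKS (lowest first):
  #1: 5@104
  #6: 7@104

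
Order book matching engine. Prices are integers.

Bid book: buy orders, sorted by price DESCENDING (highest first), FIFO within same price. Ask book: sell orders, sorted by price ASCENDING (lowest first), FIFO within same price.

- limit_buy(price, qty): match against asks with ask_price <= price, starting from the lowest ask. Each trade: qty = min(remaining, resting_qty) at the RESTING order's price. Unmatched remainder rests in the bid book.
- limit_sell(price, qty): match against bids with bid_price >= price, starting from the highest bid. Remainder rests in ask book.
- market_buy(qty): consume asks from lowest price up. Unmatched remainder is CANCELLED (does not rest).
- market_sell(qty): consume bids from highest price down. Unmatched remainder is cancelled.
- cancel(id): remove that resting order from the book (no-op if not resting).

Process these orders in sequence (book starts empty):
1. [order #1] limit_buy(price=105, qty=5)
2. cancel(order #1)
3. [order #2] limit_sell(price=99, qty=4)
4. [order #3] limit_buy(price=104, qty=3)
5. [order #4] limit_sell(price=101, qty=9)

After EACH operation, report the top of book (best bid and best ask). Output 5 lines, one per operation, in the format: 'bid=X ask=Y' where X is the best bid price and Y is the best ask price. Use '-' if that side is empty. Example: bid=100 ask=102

After op 1 [order #1] limit_buy(price=105, qty=5): fills=none; bids=[#1:5@105] asks=[-]
After op 2 cancel(order #1): fills=none; bids=[-] asks=[-]
After op 3 [order #2] limit_sell(price=99, qty=4): fills=none; bids=[-] asks=[#2:4@99]
After op 4 [order #3] limit_buy(price=104, qty=3): fills=#3x#2:3@99; bids=[-] asks=[#2:1@99]
After op 5 [order #4] limit_sell(price=101, qty=9): fills=none; bids=[-] asks=[#2:1@99 #4:9@101]

Answer: bid=105 ask=-
bid=- ask=-
bid=- ask=99
bid=- ask=99
bid=- ask=99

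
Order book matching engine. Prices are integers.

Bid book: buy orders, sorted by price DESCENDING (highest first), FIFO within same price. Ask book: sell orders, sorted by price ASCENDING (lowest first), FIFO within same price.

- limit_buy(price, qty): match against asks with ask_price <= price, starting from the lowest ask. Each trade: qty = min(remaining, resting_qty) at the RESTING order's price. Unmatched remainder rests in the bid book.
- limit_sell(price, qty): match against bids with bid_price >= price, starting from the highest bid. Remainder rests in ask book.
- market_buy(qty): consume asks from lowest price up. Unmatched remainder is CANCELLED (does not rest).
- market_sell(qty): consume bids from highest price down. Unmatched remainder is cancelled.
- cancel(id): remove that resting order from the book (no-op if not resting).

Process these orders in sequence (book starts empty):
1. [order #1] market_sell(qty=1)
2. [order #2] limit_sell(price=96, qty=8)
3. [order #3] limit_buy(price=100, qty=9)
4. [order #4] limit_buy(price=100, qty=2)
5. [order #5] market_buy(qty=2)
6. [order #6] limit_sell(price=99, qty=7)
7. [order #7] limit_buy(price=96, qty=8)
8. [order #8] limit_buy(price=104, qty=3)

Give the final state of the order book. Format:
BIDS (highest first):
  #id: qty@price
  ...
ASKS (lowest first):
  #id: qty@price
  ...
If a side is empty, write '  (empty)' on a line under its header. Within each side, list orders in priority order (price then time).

Answer: BIDS (highest first):
  #7: 8@96
ASKS (lowest first):
  #6: 1@99

Derivation:
After op 1 [order #1] market_sell(qty=1): fills=none; bids=[-] asks=[-]
After op 2 [order #2] limit_sell(price=96, qty=8): fills=none; bids=[-] asks=[#2:8@96]
After op 3 [order #3] limit_buy(price=100, qty=9): fills=#3x#2:8@96; bids=[#3:1@100] asks=[-]
After op 4 [order #4] limit_buy(price=100, qty=2): fills=none; bids=[#3:1@100 #4:2@100] asks=[-]
After op 5 [order #5] market_buy(qty=2): fills=none; bids=[#3:1@100 #4:2@100] asks=[-]
After op 6 [order #6] limit_sell(price=99, qty=7): fills=#3x#6:1@100 #4x#6:2@100; bids=[-] asks=[#6:4@99]
After op 7 [order #7] limit_buy(price=96, qty=8): fills=none; bids=[#7:8@96] asks=[#6:4@99]
After op 8 [order #8] limit_buy(price=104, qty=3): fills=#8x#6:3@99; bids=[#7:8@96] asks=[#6:1@99]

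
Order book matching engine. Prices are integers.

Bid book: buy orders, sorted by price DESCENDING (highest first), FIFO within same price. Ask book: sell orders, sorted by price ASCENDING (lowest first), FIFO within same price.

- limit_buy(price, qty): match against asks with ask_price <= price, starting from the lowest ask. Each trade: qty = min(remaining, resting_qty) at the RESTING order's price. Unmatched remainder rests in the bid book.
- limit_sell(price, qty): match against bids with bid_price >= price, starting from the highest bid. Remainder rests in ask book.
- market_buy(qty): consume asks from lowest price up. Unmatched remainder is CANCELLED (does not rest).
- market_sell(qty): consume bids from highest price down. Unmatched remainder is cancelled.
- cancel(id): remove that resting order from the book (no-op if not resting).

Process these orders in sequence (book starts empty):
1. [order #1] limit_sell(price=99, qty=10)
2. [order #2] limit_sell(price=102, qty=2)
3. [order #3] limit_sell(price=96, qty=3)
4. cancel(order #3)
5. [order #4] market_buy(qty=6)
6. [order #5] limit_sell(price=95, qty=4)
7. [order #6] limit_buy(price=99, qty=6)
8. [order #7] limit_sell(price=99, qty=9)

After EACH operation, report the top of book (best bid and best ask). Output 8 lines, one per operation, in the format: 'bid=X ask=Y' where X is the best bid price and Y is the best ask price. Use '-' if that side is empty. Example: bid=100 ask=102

Answer: bid=- ask=99
bid=- ask=99
bid=- ask=96
bid=- ask=99
bid=- ask=99
bid=- ask=95
bid=- ask=99
bid=- ask=99

Derivation:
After op 1 [order #1] limit_sell(price=99, qty=10): fills=none; bids=[-] asks=[#1:10@99]
After op 2 [order #2] limit_sell(price=102, qty=2): fills=none; bids=[-] asks=[#1:10@99 #2:2@102]
After op 3 [order #3] limit_sell(price=96, qty=3): fills=none; bids=[-] asks=[#3:3@96 #1:10@99 #2:2@102]
After op 4 cancel(order #3): fills=none; bids=[-] asks=[#1:10@99 #2:2@102]
After op 5 [order #4] market_buy(qty=6): fills=#4x#1:6@99; bids=[-] asks=[#1:4@99 #2:2@102]
After op 6 [order #5] limit_sell(price=95, qty=4): fills=none; bids=[-] asks=[#5:4@95 #1:4@99 #2:2@102]
After op 7 [order #6] limit_buy(price=99, qty=6): fills=#6x#5:4@95 #6x#1:2@99; bids=[-] asks=[#1:2@99 #2:2@102]
After op 8 [order #7] limit_sell(price=99, qty=9): fills=none; bids=[-] asks=[#1:2@99 #7:9@99 #2:2@102]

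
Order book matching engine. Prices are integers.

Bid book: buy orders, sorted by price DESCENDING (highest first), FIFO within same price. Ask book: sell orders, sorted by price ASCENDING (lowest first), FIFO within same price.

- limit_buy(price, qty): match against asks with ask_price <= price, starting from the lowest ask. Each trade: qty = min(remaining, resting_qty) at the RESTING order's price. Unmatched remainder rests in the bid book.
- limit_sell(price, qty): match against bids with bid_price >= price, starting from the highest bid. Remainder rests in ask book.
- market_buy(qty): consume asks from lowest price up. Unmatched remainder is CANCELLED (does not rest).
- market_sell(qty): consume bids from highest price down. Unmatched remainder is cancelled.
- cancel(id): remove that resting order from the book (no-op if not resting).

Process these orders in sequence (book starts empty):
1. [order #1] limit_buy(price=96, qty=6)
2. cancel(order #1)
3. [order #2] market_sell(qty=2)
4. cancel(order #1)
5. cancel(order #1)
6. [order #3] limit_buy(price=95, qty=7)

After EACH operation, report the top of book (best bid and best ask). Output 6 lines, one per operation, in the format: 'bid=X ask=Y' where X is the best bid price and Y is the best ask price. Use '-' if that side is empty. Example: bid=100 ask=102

After op 1 [order #1] limit_buy(price=96, qty=6): fills=none; bids=[#1:6@96] asks=[-]
After op 2 cancel(order #1): fills=none; bids=[-] asks=[-]
After op 3 [order #2] market_sell(qty=2): fills=none; bids=[-] asks=[-]
After op 4 cancel(order #1): fills=none; bids=[-] asks=[-]
After op 5 cancel(order #1): fills=none; bids=[-] asks=[-]
After op 6 [order #3] limit_buy(price=95, qty=7): fills=none; bids=[#3:7@95] asks=[-]

Answer: bid=96 ask=-
bid=- ask=-
bid=- ask=-
bid=- ask=-
bid=- ask=-
bid=95 ask=-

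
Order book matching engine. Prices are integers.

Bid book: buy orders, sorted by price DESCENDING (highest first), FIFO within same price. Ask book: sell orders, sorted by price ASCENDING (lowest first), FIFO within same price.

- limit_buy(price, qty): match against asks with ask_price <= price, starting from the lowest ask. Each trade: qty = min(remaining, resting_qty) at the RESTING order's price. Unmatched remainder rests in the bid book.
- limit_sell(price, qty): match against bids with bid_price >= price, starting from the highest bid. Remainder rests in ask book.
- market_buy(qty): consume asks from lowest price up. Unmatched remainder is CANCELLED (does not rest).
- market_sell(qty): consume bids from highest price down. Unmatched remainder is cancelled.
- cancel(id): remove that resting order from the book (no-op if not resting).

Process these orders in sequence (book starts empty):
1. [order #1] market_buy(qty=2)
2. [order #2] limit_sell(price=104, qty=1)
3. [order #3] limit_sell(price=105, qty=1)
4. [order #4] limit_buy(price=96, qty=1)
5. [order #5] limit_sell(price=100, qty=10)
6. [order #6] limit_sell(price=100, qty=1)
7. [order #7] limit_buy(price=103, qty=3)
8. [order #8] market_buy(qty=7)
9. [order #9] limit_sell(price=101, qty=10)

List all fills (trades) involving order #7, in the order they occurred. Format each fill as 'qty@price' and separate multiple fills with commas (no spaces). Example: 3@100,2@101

After op 1 [order #1] market_buy(qty=2): fills=none; bids=[-] asks=[-]
After op 2 [order #2] limit_sell(price=104, qty=1): fills=none; bids=[-] asks=[#2:1@104]
After op 3 [order #3] limit_sell(price=105, qty=1): fills=none; bids=[-] asks=[#2:1@104 #3:1@105]
After op 4 [order #4] limit_buy(price=96, qty=1): fills=none; bids=[#4:1@96] asks=[#2:1@104 #3:1@105]
After op 5 [order #5] limit_sell(price=100, qty=10): fills=none; bids=[#4:1@96] asks=[#5:10@100 #2:1@104 #3:1@105]
After op 6 [order #6] limit_sell(price=100, qty=1): fills=none; bids=[#4:1@96] asks=[#5:10@100 #6:1@100 #2:1@104 #3:1@105]
After op 7 [order #7] limit_buy(price=103, qty=3): fills=#7x#5:3@100; bids=[#4:1@96] asks=[#5:7@100 #6:1@100 #2:1@104 #3:1@105]
After op 8 [order #8] market_buy(qty=7): fills=#8x#5:7@100; bids=[#4:1@96] asks=[#6:1@100 #2:1@104 #3:1@105]
After op 9 [order #9] limit_sell(price=101, qty=10): fills=none; bids=[#4:1@96] asks=[#6:1@100 #9:10@101 #2:1@104 #3:1@105]

Answer: 3@100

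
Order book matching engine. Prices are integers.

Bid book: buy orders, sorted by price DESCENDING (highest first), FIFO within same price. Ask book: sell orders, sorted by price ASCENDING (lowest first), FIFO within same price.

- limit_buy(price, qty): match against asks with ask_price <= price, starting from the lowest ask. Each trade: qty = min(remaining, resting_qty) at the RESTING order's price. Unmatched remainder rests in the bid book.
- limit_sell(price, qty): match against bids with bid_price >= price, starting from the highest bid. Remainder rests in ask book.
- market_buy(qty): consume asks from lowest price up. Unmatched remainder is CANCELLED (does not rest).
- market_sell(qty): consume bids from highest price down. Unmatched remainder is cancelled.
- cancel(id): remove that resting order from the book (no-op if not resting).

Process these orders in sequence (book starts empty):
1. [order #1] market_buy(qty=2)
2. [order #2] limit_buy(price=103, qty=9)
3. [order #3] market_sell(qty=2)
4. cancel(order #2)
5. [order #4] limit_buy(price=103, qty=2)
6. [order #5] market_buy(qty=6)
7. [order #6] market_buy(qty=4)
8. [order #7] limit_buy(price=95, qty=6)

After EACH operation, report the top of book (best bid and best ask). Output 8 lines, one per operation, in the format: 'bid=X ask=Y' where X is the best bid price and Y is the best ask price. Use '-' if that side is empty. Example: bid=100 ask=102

After op 1 [order #1] market_buy(qty=2): fills=none; bids=[-] asks=[-]
After op 2 [order #2] limit_buy(price=103, qty=9): fills=none; bids=[#2:9@103] asks=[-]
After op 3 [order #3] market_sell(qty=2): fills=#2x#3:2@103; bids=[#2:7@103] asks=[-]
After op 4 cancel(order #2): fills=none; bids=[-] asks=[-]
After op 5 [order #4] limit_buy(price=103, qty=2): fills=none; bids=[#4:2@103] asks=[-]
After op 6 [order #5] market_buy(qty=6): fills=none; bids=[#4:2@103] asks=[-]
After op 7 [order #6] market_buy(qty=4): fills=none; bids=[#4:2@103] asks=[-]
After op 8 [order #7] limit_buy(price=95, qty=6): fills=none; bids=[#4:2@103 #7:6@95] asks=[-]

Answer: bid=- ask=-
bid=103 ask=-
bid=103 ask=-
bid=- ask=-
bid=103 ask=-
bid=103 ask=-
bid=103 ask=-
bid=103 ask=-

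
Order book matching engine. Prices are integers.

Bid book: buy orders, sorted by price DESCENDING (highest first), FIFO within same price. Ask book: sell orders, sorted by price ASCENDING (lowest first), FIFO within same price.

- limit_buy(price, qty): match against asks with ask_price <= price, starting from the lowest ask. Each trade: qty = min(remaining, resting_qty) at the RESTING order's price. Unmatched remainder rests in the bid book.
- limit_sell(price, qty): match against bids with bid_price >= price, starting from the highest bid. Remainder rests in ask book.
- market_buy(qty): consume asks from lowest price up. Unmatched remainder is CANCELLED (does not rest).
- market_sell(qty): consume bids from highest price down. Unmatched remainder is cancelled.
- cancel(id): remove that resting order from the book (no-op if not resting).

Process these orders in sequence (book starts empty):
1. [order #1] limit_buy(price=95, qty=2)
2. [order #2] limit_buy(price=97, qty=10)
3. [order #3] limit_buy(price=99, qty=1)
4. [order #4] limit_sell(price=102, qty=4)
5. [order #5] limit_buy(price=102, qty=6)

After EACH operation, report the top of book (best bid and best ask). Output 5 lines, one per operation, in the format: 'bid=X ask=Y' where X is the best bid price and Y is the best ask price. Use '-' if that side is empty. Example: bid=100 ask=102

After op 1 [order #1] limit_buy(price=95, qty=2): fills=none; bids=[#1:2@95] asks=[-]
After op 2 [order #2] limit_buy(price=97, qty=10): fills=none; bids=[#2:10@97 #1:2@95] asks=[-]
After op 3 [order #3] limit_buy(price=99, qty=1): fills=none; bids=[#3:1@99 #2:10@97 #1:2@95] asks=[-]
After op 4 [order #4] limit_sell(price=102, qty=4): fills=none; bids=[#3:1@99 #2:10@97 #1:2@95] asks=[#4:4@102]
After op 5 [order #5] limit_buy(price=102, qty=6): fills=#5x#4:4@102; bids=[#5:2@102 #3:1@99 #2:10@97 #1:2@95] asks=[-]

Answer: bid=95 ask=-
bid=97 ask=-
bid=99 ask=-
bid=99 ask=102
bid=102 ask=-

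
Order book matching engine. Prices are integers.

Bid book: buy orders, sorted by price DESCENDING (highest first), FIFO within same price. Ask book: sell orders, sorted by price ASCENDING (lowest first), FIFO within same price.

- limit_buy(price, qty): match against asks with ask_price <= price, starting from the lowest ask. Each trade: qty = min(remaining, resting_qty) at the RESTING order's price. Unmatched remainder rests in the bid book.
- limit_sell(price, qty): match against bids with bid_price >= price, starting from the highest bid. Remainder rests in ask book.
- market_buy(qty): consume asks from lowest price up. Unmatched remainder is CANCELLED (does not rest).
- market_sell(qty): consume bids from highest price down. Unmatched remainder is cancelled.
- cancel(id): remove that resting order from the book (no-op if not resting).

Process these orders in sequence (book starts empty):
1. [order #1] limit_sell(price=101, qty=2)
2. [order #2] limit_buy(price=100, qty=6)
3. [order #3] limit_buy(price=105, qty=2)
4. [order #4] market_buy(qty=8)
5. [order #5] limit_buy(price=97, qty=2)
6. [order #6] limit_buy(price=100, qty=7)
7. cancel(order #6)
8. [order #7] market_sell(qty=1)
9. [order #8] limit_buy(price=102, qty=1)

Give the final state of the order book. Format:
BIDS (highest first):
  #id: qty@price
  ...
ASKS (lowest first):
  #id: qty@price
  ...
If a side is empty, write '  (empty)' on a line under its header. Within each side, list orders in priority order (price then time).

After op 1 [order #1] limit_sell(price=101, qty=2): fills=none; bids=[-] asks=[#1:2@101]
After op 2 [order #2] limit_buy(price=100, qty=6): fills=none; bids=[#2:6@100] asks=[#1:2@101]
After op 3 [order #3] limit_buy(price=105, qty=2): fills=#3x#1:2@101; bids=[#2:6@100] asks=[-]
After op 4 [order #4] market_buy(qty=8): fills=none; bids=[#2:6@100] asks=[-]
After op 5 [order #5] limit_buy(price=97, qty=2): fills=none; bids=[#2:6@100 #5:2@97] asks=[-]
After op 6 [order #6] limit_buy(price=100, qty=7): fills=none; bids=[#2:6@100 #6:7@100 #5:2@97] asks=[-]
After op 7 cancel(order #6): fills=none; bids=[#2:6@100 #5:2@97] asks=[-]
After op 8 [order #7] market_sell(qty=1): fills=#2x#7:1@100; bids=[#2:5@100 #5:2@97] asks=[-]
After op 9 [order #8] limit_buy(price=102, qty=1): fills=none; bids=[#8:1@102 #2:5@100 #5:2@97] asks=[-]

Answer: BIDS (highest first):
  #8: 1@102
  #2: 5@100
  #5: 2@97
ASKS (lowest first):
  (empty)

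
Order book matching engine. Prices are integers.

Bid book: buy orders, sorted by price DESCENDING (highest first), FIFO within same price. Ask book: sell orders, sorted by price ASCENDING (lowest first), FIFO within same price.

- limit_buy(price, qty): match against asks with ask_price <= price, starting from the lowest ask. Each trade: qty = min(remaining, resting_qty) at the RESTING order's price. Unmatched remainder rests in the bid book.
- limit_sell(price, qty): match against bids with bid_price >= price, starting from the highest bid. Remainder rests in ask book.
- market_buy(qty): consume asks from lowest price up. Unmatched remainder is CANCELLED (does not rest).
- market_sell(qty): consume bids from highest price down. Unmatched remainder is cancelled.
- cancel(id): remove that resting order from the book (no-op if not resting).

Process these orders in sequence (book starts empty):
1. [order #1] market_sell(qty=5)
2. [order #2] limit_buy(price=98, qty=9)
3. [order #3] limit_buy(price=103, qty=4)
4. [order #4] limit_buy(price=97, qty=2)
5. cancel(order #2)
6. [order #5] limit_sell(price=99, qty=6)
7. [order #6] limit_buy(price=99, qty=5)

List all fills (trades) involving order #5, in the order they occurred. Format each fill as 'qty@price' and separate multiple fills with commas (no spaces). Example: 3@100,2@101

Answer: 4@103,2@99

Derivation:
After op 1 [order #1] market_sell(qty=5): fills=none; bids=[-] asks=[-]
After op 2 [order #2] limit_buy(price=98, qty=9): fills=none; bids=[#2:9@98] asks=[-]
After op 3 [order #3] limit_buy(price=103, qty=4): fills=none; bids=[#3:4@103 #2:9@98] asks=[-]
After op 4 [order #4] limit_buy(price=97, qty=2): fills=none; bids=[#3:4@103 #2:9@98 #4:2@97] asks=[-]
After op 5 cancel(order #2): fills=none; bids=[#3:4@103 #4:2@97] asks=[-]
After op 6 [order #5] limit_sell(price=99, qty=6): fills=#3x#5:4@103; bids=[#4:2@97] asks=[#5:2@99]
After op 7 [order #6] limit_buy(price=99, qty=5): fills=#6x#5:2@99; bids=[#6:3@99 #4:2@97] asks=[-]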